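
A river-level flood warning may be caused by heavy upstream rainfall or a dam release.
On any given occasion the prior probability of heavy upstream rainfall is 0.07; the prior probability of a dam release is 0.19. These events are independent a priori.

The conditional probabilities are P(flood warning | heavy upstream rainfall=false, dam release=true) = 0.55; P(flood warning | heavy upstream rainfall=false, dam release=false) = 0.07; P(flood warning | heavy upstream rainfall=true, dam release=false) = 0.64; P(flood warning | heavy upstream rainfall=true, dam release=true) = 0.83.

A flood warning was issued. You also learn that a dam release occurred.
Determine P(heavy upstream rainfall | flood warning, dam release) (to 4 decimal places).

P(flood warning | dam release) = 0.55×0.93 + 0.83×0.07 = 0.511500 + 0.058100 = 0.569600
The heavy upstream rainfall-present share is 0.83×0.07 = 0.058100.
So P(heavy upstream rainfall | flood warning, dam release) = 0.058100/0.569600 ≈ 0.1020.

P(heavy upstream rainfall | flood warning, dam release) ≈ 0.1020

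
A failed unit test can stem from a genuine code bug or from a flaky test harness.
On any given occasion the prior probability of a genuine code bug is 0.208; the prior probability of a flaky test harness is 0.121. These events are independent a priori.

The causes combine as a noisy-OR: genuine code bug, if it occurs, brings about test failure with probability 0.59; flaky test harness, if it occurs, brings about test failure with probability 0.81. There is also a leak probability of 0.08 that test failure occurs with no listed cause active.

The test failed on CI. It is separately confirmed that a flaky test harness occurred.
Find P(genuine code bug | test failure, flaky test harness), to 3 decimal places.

Under noisy-OR, P(test failure | causes) = 1 − (1−0.08)·∏(1−qᵢ) over the active causes.
Sum P(test failure|·) weighted by the priors over both values of genuine code bug:
  P(test failure | flaky test harness) = 0.8252*0.792 + 0.928332*0.208
        = 0.653558 + 0.193093 = 0.846651
The terms with genuine code bug present sum to 0.193093, so
  P(genuine code bug | test failure, flaky test harness) = 0.193093 / 0.846651 ≈ 0.228

P(genuine code bug | test failure, flaky test harness) ≈ 0.228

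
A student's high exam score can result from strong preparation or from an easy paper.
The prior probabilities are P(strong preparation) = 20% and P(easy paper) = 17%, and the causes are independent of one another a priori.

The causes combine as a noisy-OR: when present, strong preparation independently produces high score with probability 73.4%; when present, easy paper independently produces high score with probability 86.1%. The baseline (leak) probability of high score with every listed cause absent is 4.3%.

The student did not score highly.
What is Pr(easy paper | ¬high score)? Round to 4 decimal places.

Under noisy-OR, P(high score | causes) = 1 − (1−0.043)·∏(1−qᵢ) over the active causes.
P(¬high score) = 0.957×0.8×0.83 + 0.133023×0.8×0.17 + 0.254562×0.2×0.83 + 0.035384×0.2×0.17 = 0.635448 + 0.018091 + 0.042257 + 0.001203 = 0.696999
The easy paper-present share is 0.018091 + 0.001203 = 0.019294.
P(easy paper | ¬high score) = 0.019294 / 0.696999 ≈ 0.0277

Pr(easy paper | ¬high score) ≈ 0.0277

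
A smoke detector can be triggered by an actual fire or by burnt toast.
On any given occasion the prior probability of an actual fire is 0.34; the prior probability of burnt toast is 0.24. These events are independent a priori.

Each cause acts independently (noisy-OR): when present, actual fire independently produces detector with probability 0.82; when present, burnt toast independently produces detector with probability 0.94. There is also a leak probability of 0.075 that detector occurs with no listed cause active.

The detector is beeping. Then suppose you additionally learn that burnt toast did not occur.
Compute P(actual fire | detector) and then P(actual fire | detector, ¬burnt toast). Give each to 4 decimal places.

P(actual fire | detector) ≈ 0.6127; P(actual fire | detector, ¬burnt toast) ≈ 0.8513

Under noisy-OR, P(detector | causes) = 1 − (1−0.075)·∏(1−qᵢ) over the active causes.
Enumerate the 4 (actual fire, burnt toast) configurations and weight by the priors:
  P(detector) = 0.075×0.66×0.76 + 0.9445×0.66×0.24 + 0.8335×0.34×0.76 + 0.99001×0.34×0.24
        = 0.037620 + 0.149609 + 0.215376 + 0.080785 = 0.483390
Configurations with actual fire contribute 0.296161, so
  P(actual fire | detector) = 0.296161 / 0.483390 ≈ 0.6127

With the extra evidence:
Sum P(detector|·) weighted by the priors over both values of actual fire:
  P(detector | ¬burnt toast) = 0.075×0.66 + 0.8335×0.34
        = 0.049500 + 0.283390 = 0.332890
Configurations with actual fire contribute 0.283390, so
  P(actual fire | detector, ¬burnt toast) = 0.283390 / 0.332890 ≈ 0.8513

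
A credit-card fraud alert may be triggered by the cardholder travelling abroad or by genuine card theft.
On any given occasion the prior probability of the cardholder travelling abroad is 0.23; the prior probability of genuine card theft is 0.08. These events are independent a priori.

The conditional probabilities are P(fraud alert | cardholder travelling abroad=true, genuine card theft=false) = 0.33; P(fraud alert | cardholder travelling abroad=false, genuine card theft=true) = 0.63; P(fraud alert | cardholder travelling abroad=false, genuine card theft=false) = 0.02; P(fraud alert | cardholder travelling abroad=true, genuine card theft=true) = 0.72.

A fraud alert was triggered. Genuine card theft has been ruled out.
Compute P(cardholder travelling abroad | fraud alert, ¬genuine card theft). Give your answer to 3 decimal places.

Sum P(fraud alert|·) weighted by the priors over both values of cardholder travelling abroad:
  P(fraud alert | ¬genuine card theft) = 0.02*0.77 + 0.33*0.23
        = 0.015400 + 0.075900 = 0.091300
The terms with cardholder travelling abroad present sum to 0.075900, so
  P(cardholder travelling abroad | fraud alert, ¬genuine card theft) = 0.075900 / 0.091300 ≈ 0.831

P(cardholder travelling abroad | fraud alert, ¬genuine card theft) ≈ 0.831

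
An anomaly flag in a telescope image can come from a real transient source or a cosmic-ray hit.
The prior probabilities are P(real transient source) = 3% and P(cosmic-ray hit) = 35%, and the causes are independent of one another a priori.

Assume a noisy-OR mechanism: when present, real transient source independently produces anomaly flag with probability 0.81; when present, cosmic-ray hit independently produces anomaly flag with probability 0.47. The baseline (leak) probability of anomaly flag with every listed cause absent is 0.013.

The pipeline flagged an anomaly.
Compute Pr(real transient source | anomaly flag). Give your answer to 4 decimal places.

Pr(real transient source | anomaly flag) ≈ 0.1295

Under noisy-OR, P(anomaly flag | causes) = 1 − (1−0.013)·∏(1−qᵢ) over the active causes.
Enumerate the 4 (real transient source, cosmic-ray hit) configurations and weight by the priors:
  P(anomaly flag) = 0.013*0.97*0.65 + 0.47689*0.97*0.35 + 0.81247*0.03*0.65 + 0.900609*0.03*0.35
        = 0.008197 + 0.161904 + 0.015843 + 0.009456 = 0.195400
Keeping only the real transient source-present terms gives 0.025299, so
  P(real transient source | anomaly flag) = 0.025299 / 0.195400 ≈ 0.1295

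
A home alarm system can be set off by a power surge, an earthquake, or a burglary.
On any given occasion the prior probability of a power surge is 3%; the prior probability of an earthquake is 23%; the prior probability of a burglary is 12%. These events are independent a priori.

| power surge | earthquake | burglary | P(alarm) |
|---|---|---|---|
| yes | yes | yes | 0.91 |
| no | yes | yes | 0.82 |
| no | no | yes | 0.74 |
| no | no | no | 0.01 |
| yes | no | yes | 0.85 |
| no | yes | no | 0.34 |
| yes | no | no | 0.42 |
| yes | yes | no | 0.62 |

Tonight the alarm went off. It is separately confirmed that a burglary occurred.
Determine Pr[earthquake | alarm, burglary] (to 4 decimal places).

Pr[earthquake | alarm, burglary] ≈ 0.2485

By total probability over the 4 (power surge, earthquake) configurations:
  P(alarm | burglary) = 0.74*0.97*0.77 + 0.82*0.97*0.23 + 0.85*0.03*0.77 + 0.91*0.03*0.23
        = 0.552706 + 0.182942 + 0.019635 + 0.006279 = 0.761562
Keeping only the earthquake-present terms gives 0.189221, so
  P(earthquake | alarm, burglary) = 0.189221 / 0.761562 ≈ 0.2485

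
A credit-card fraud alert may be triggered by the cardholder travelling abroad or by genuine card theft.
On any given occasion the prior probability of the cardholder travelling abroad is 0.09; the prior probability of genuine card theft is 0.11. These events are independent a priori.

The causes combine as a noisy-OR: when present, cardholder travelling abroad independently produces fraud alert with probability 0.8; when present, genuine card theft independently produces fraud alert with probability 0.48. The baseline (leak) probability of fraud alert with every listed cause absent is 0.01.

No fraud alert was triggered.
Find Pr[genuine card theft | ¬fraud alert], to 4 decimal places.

Pr[genuine card theft | ¬fraud alert] ≈ 0.0604

Under noisy-OR, P(fraud alert | causes) = 1 − (1−0.01)·∏(1−qᵢ) over the active causes.
Sum P(¬fraud alert|·) weighted by the priors over the 4 (cardholder travelling abroad, genuine card theft) configurations:
  P(¬fraud alert) = 0.99·0.91·0.89 + 0.5148·0.91·0.11 + 0.198·0.09·0.89 + 0.10296·0.09·0.11
        = 0.801801 + 0.051531 + 0.015860 + 0.001019 = 0.870211
The terms with genuine card theft present sum to 0.052550, so
  P(genuine card theft | ¬fraud alert) = 0.052550 / 0.870211 ≈ 0.0604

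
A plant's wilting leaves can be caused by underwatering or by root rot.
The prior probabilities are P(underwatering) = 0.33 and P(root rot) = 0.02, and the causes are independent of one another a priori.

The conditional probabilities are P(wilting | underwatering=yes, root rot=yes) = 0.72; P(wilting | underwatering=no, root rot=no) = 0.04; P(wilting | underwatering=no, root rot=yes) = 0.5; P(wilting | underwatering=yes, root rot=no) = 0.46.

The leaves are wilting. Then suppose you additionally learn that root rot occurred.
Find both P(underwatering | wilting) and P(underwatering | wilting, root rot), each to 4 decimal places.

P(wilting) = 0.04×0.67×0.98 + 0.5×0.67×0.02 + 0.46×0.33×0.98 + 0.72×0.33×0.02 = 0.026264 + 0.006700 + 0.148764 + 0.004752 = 0.186480
Of this, 0.153516 comes from 0.148764 + 0.004752 (the underwatering=true cases).
P(underwatering | wilting) = 0.153516 / 0.186480 ≈ 0.8232

Now condition on the additional information:
Numerator (weight on configurations with underwatering): 0.72*0.33 = 0.237600
The normalizing constant is 0.5*0.67 + 0.72*0.33 = 0.572600
Posterior = 0.237600 / 0.572600 ≈ 0.4149
— root rot explains away the evidence for underwatering.

P(underwatering | wilting) ≈ 0.8232; P(underwatering | wilting, root rot) ≈ 0.4149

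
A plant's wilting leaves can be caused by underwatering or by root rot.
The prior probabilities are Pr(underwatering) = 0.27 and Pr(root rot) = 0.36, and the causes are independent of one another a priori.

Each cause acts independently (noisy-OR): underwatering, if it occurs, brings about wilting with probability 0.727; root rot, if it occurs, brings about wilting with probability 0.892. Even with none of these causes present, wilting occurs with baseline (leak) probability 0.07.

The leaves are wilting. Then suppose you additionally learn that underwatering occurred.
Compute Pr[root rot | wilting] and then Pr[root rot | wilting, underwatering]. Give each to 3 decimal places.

Under noisy-OR, P(wilting | causes) = 1 − (1−0.07)·∏(1−qᵢ) over the active causes.
For the numerator, keep only root rot=true terms: 0.236404 + 0.094535 = 0.330939
The normalizing constant is 0.07×0.73×0.64 + 0.89956×0.73×0.36 + 0.74611×0.27×0.64 + 0.97258×0.27×0.36 = 0.492571
Posterior = 0.330939 / 0.492571 ≈ 0.672

Now also conditioning on underwatering=true:
For the numerator, keep only root rot=true terms: 0.97258·0.36 = 0.350129
Normalizer over all consistent configurations: 0.74611·0.64 + 0.97258·0.36 = 0.827639
Posterior = 0.350129 / 0.827639 ≈ 0.423

Pr[root rot | wilting] ≈ 0.672; Pr[root rot | wilting, underwatering] ≈ 0.423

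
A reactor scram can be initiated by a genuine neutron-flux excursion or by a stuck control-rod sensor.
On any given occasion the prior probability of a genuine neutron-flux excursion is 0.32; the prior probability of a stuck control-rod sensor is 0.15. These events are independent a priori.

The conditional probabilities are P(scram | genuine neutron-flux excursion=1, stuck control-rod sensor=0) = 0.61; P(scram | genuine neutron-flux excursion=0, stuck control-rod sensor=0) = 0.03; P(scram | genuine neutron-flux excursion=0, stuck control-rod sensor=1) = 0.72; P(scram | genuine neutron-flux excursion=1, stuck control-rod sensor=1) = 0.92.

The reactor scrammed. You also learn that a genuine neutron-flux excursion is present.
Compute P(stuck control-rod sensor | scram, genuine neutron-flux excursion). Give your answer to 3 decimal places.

P(scram | genuine neutron-flux excursion) = 0.61·0.85 + 0.92·0.15 = 0.518500 + 0.138000 = 0.656500
Restricting to configurations with stuck control-rod sensor present: 0.92·0.15 = 0.138000.
So P(stuck control-rod sensor | scram, genuine neutron-flux excursion) = 0.138000/0.656500 ≈ 0.210.

P(stuck control-rod sensor | scram, genuine neutron-flux excursion) ≈ 0.210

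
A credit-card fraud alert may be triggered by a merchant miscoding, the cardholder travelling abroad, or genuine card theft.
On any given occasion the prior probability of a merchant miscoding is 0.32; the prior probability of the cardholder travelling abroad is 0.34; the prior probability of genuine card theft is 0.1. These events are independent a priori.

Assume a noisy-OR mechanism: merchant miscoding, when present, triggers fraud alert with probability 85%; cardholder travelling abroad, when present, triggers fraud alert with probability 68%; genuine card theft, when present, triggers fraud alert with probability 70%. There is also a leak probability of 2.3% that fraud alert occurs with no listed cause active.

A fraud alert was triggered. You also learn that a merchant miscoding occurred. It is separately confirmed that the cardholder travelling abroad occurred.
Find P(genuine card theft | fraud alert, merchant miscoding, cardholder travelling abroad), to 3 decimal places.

P(genuine card theft | fraud alert, merchant miscoding, cardholder travelling abroad) ≈ 0.103

Under noisy-OR, P(fraud alert | causes) = 1 − (1−0.023)·∏(1−qᵢ) over the active causes.
Numerator (weight on configurations with genuine card theft): 0.985931×0.1 = 0.098593
The normalizing constant is 0.953104×0.9 + 0.985931×0.1 = 0.956387
Posterior = 0.098593 / 0.956387 ≈ 0.103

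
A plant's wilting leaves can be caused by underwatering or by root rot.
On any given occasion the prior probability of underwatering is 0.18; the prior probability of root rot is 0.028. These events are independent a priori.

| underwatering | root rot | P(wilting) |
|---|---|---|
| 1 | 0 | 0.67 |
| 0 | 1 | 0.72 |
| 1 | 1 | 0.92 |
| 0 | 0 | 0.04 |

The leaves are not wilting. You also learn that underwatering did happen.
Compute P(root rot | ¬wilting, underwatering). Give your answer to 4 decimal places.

For the numerator, keep only root rot=true terms: 0.08×0.028 = 0.002240
The normalizing constant is 0.33×0.972 + 0.08×0.028 = 0.323000
P(root rot | ¬wilting, underwatering) = 0.002240/0.323000 ≈ 0.0069

P(root rot | ¬wilting, underwatering) ≈ 0.0069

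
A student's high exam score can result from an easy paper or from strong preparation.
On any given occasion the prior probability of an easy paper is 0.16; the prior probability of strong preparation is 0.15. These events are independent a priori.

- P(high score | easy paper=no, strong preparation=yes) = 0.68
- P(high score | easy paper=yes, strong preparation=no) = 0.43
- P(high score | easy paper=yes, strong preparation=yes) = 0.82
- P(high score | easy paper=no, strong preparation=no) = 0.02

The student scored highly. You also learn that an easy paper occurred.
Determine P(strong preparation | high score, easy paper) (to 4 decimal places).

P(strong preparation | high score, easy paper) ≈ 0.2518

Enumerate both values of strong preparation and weight by the priors:
  P(high score | easy paper) = 0.43×0.85 + 0.82×0.15
        = 0.365500 + 0.123000 = 0.488500
Configurations with strong preparation contribute 0.123000, so
  P(strong preparation | high score, easy paper) = 0.123000 / 0.488500 ≈ 0.2518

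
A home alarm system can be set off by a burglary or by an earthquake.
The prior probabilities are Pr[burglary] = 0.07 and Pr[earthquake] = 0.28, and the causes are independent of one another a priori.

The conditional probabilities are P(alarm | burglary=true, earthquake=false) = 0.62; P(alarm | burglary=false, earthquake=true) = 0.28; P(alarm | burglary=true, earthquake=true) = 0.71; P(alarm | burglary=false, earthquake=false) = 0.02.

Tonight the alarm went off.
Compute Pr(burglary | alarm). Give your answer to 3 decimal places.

Pr(burglary | alarm) ≈ 0.344

Sum P(alarm|·) weighted by the priors over the 4 (burglary, earthquake) configurations:
  P(alarm) = 0.02*0.93*0.72 + 0.28*0.93*0.28 + 0.62*0.07*0.72 + 0.71*0.07*0.28
        = 0.013392 + 0.072912 + 0.031248 + 0.013916 = 0.131468
The terms with burglary present sum to 0.045164, so
  P(burglary | alarm) = 0.045164 / 0.131468 ≈ 0.344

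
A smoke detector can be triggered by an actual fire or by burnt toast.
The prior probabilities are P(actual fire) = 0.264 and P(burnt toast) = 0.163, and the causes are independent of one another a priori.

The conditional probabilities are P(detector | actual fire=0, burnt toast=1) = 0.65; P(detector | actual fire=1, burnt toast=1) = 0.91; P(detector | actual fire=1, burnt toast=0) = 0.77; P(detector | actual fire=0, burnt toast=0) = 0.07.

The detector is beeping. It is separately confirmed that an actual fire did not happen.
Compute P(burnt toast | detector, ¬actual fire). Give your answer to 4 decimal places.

P(detector | ¬actual fire) = 0.07×0.837 + 0.65×0.163 = 0.058590 + 0.105950 = 0.164540
Of this, 0.105950 comes from 0.65×0.163 (the burnt toast=true cases).
So P(burnt toast | detector, ¬actual fire) = 0.105950/0.164540 ≈ 0.6439.

P(burnt toast | detector, ¬actual fire) ≈ 0.6439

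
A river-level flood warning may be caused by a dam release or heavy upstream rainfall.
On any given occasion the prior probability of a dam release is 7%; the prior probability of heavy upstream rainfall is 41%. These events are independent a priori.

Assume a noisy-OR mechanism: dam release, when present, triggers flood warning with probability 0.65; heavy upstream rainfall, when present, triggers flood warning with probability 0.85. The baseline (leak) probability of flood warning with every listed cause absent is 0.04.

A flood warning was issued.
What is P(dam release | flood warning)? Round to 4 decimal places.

P(dam release | flood warning) ≈ 0.1357

Under noisy-OR, P(flood warning | causes) = 1 − (1−0.04)·∏(1−qᵢ) over the active causes.
Sum P(flood warning|·) weighted by the priors over the 4 (dam release, heavy upstream rainfall) configurations:
  P(flood warning) = 0.04·0.93·0.59 + 0.856·0.93·0.41 + 0.664·0.07·0.59 + 0.9496·0.07·0.41
        = 0.021948 + 0.326393 + 0.027423 + 0.027254 = 0.403018
Configurations with dam release contribute 0.054677, so
  P(dam release | flood warning) = 0.054677 / 0.403018 ≈ 0.1357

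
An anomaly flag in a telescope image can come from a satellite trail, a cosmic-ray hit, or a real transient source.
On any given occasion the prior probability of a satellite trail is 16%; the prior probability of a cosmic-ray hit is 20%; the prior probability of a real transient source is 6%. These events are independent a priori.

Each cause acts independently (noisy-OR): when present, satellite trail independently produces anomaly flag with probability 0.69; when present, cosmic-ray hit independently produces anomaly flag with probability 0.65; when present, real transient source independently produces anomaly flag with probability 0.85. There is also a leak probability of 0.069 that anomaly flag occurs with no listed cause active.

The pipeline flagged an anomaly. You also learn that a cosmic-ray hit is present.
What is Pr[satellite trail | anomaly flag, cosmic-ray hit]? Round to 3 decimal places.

Pr[satellite trail | anomaly flag, cosmic-ray hit] ≈ 0.200

Under noisy-OR, P(anomaly flag | causes) = 1 − (1−0.069)·∏(1−qᵢ) over the active causes.
P(anomaly flag | cosmic-ray hit) = 0.67415×0.84×0.94 + 0.951122×0.84×0.06 + 0.898987×0.16×0.94 + 0.984848×0.16×0.06 = 0.532309 + 0.047937 + 0.135208 + 0.009455 = 0.724909
Restricting to configurations with satellite trail present: 0.135208 + 0.009455 = 0.144663.
So P(satellite trail | anomaly flag, cosmic-ray hit) = 0.144663/0.724909 ≈ 0.200.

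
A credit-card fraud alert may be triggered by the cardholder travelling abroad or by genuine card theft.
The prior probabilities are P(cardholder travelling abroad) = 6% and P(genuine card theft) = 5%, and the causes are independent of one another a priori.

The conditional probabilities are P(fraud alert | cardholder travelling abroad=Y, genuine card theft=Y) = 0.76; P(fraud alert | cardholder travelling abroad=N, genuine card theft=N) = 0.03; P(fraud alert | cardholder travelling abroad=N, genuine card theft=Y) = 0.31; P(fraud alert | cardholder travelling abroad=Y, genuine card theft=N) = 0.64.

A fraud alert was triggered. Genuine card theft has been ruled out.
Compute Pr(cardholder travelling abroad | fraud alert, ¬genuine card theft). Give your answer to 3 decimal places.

Weight on cardholder travelling abroad=true, given the evidence: 0.64*0.06 = 0.038400
Denominator P(fraud alert | ¬genuine card theft): 0.03*0.94 + 0.64*0.06 = 0.066600
Posterior = 0.038400 / 0.066600 ≈ 0.577

Pr(cardholder travelling abroad | fraud alert, ¬genuine card theft) ≈ 0.577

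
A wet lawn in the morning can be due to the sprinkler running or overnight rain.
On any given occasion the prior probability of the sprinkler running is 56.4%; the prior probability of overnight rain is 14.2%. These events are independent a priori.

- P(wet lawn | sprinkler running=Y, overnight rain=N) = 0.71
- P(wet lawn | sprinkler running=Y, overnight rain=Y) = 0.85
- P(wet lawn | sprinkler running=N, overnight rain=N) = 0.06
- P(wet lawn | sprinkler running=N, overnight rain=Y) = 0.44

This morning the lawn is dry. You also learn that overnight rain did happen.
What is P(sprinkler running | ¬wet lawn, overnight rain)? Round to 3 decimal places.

Sum P(¬wet lawn|·) weighted by the priors over both values of sprinkler running:
  P(¬wet lawn | overnight rain) = 0.56*0.436 + 0.15*0.564
        = 0.244160 + 0.084600 = 0.328760
The terms with sprinkler running present sum to 0.084600, so
  P(sprinkler running | ¬wet lawn, overnight rain) = 0.084600 / 0.328760 ≈ 0.257

P(sprinkler running | ¬wet lawn, overnight rain) ≈ 0.257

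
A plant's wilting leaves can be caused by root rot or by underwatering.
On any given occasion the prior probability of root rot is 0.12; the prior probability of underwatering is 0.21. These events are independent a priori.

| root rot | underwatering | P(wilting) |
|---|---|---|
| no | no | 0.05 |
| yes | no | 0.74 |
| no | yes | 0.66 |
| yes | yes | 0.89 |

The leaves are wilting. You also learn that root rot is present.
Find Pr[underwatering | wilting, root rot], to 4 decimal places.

Pr[underwatering | wilting, root rot] ≈ 0.2423

Enumerate both values of underwatering and weight by the priors:
  P(wilting | root rot) = 0.74*0.79 + 0.89*0.21
        = 0.584600 + 0.186900 = 0.771500
The terms with underwatering present sum to 0.186900, so
  P(underwatering | wilting, root rot) = 0.186900 / 0.771500 ≈ 0.2423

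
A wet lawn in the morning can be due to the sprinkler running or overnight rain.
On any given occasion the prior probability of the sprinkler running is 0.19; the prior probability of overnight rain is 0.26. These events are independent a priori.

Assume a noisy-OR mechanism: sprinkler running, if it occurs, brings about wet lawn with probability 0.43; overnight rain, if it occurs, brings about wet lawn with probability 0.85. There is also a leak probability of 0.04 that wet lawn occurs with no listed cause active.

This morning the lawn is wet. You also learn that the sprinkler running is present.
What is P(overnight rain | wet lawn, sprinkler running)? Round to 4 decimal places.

P(overnight rain | wet lawn, sprinkler running) ≈ 0.4160

Under noisy-OR, P(wet lawn | causes) = 1 − (1−0.04)·∏(1−qᵢ) over the active causes.
P(wet lawn | sprinkler running) = 0.4528·0.74 + 0.91792·0.26 = 0.335072 + 0.238659 = 0.573731
Restricting to configurations with overnight rain present: 0.91792·0.26 = 0.238659.
P(overnight rain | wet lawn, sprinkler running) = 0.238659 / 0.573731 ≈ 0.4160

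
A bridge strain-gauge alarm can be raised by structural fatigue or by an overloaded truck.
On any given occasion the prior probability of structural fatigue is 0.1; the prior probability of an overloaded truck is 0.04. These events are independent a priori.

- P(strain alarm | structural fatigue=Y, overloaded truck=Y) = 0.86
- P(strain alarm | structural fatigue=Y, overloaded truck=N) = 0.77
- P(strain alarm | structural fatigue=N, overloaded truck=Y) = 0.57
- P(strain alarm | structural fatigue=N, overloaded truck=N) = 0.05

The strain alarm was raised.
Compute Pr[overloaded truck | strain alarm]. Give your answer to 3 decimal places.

Pr[overloaded truck | strain alarm] ≈ 0.170

P(strain alarm) = 0.05*0.9*0.96 + 0.57*0.9*0.04 + 0.77*0.1*0.96 + 0.86*0.1*0.04 = 0.043200 + 0.020520 + 0.073920 + 0.003440 = 0.141080
Restricting to configurations with overloaded truck present: 0.020520 + 0.003440 = 0.023960.
Hence the posterior is 0.023960/0.141080 ≈ 0.170.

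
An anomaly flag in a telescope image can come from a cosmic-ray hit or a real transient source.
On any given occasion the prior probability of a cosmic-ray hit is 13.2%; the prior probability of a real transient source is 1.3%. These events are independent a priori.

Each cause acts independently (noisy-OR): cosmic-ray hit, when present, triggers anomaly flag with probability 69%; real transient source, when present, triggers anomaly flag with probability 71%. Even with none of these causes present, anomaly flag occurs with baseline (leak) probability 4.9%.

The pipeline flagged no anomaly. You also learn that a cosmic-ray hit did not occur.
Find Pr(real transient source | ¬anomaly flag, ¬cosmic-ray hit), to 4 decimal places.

Pr(real transient source | ¬anomaly flag, ¬cosmic-ray hit) ≈ 0.0038

Under noisy-OR, P(anomaly flag | causes) = 1 − (1−0.049)·∏(1−qᵢ) over the active causes.
Numerator (weight on configurations with real transient source): 0.27579*0.013 = 0.003585
Denominator P(¬anomaly flag | ¬cosmic-ray hit): 0.951*0.987 + 0.27579*0.013 = 0.942222
P(real transient source | ¬anomaly flag, ¬cosmic-ray hit) = 0.003585/0.942222 ≈ 0.0038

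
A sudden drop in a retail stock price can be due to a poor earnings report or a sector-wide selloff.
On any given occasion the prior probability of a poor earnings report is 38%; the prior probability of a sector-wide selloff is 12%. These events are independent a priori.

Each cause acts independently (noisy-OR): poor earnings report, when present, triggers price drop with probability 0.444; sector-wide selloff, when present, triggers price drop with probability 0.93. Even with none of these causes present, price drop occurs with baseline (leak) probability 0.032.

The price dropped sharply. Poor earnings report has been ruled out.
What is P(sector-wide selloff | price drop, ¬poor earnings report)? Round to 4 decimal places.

Under noisy-OR, P(price drop | causes) = 1 − (1−0.032)·∏(1−qᵢ) over the active causes.
Numerator (weight on configurations with sector-wide selloff): 0.93224×0.12 = 0.111869
The normalizing constant is 0.032×0.88 + 0.93224×0.12 = 0.140029
P(sector-wide selloff | price drop, ¬poor earnings report) = 0.111869/0.140029 ≈ 0.7989

P(sector-wide selloff | price drop, ¬poor earnings report) ≈ 0.7989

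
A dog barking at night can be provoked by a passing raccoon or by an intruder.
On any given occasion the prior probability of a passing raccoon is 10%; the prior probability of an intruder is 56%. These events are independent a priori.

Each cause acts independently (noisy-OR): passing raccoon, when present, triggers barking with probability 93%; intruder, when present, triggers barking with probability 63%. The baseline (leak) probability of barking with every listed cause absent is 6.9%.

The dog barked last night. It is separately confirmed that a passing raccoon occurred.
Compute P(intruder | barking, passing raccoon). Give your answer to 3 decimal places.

P(intruder | barking, passing raccoon) ≈ 0.571

Under noisy-OR, P(barking | causes) = 1 − (1−0.069)·∏(1−qᵢ) over the active causes.
P(barking | passing raccoon) = 0.93483·0.44 + 0.975887·0.56 = 0.411325 + 0.546497 = 0.957822
Restricting to configurations with intruder present: 0.975887·0.56 = 0.546497.
P(intruder | barking, passing raccoon) = 0.546497 / 0.957822 ≈ 0.571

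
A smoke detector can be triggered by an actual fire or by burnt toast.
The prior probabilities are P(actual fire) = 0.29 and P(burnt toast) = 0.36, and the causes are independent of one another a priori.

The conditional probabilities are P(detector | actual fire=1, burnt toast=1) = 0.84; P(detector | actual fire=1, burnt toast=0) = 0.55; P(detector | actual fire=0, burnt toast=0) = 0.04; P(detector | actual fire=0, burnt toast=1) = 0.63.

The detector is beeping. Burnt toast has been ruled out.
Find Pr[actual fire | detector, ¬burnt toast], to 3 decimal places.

Sum P(detector|·) weighted by the priors over both values of actual fire:
  P(detector | ¬burnt toast) = 0.04×0.71 + 0.55×0.29
        = 0.028400 + 0.159500 = 0.187900
The terms with actual fire present sum to 0.159500, so
  P(actual fire | detector, ¬burnt toast) = 0.159500 / 0.187900 ≈ 0.849

Pr[actual fire | detector, ¬burnt toast] ≈ 0.849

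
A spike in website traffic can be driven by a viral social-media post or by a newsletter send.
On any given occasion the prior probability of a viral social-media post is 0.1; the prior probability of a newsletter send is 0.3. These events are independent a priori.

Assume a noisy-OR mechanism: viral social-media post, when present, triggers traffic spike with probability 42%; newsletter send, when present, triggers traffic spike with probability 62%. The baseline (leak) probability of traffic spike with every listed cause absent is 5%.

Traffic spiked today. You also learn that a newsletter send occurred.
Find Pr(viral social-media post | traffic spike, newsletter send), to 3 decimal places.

Under noisy-OR, P(traffic spike | causes) = 1 − (1−0.05)·∏(1−qᵢ) over the active causes.
For the numerator, keep only viral social-media post=true terms: 0.79062·0.1 = 0.079062
Normalizer over all consistent configurations: 0.639·0.9 + 0.79062·0.1 = 0.654162
Posterior = 0.079062 / 0.654162 ≈ 0.121

Pr(viral social-media post | traffic spike, newsletter send) ≈ 0.121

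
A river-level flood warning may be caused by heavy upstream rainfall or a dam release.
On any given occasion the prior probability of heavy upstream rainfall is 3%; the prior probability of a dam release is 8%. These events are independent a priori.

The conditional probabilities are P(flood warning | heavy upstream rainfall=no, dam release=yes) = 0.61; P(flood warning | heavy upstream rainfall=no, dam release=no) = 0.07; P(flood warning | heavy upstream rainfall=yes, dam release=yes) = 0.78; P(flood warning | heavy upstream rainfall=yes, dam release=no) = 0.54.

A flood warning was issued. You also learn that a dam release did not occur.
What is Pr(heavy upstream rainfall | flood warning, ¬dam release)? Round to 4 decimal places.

P(flood warning | ¬dam release) = 0.07·0.97 + 0.54·0.03 = 0.067900 + 0.016200 = 0.084100
Restricting to configurations with heavy upstream rainfall present: 0.54·0.03 = 0.016200.
So P(heavy upstream rainfall | flood warning, ¬dam release) = 0.016200/0.084100 ≈ 0.1926.

Pr(heavy upstream rainfall | flood warning, ¬dam release) ≈ 0.1926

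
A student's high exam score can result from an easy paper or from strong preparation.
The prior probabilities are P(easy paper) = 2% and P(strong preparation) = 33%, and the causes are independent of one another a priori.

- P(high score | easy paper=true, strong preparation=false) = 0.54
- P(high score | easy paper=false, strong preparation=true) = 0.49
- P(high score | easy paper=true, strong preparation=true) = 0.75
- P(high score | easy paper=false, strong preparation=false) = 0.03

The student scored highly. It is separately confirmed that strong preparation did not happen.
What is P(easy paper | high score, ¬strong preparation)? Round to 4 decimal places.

For the numerator, keep only easy paper=true terms: 0.54·0.02 = 0.010800
Denominator P(high score | ¬strong preparation): 0.03·0.98 + 0.54·0.02 = 0.040200
Posterior = 0.010800 / 0.040200 ≈ 0.2687

P(easy paper | high score, ¬strong preparation) ≈ 0.2687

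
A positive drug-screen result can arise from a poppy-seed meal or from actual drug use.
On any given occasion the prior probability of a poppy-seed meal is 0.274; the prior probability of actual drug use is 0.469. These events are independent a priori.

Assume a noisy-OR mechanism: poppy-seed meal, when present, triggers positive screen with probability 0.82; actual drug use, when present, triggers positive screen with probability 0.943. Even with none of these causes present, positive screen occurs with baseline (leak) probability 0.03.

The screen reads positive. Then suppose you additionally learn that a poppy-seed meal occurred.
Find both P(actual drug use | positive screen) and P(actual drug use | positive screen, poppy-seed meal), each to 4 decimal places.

Under noisy-OR, P(positive screen | causes) = 1 − (1−0.03)·∏(1−qᵢ) over the active causes.
For the numerator, keep only actual drug use=true terms: 0.321668 + 0.127227 = 0.448895
Denominator P(positive screen): 0.03*0.726*0.531 + 0.94471*0.726*0.469 + 0.8254*0.274*0.531 + 0.990048*0.274*0.469 = 0.580551
Posterior = 0.448895 / 0.580551 ≈ 0.7732

Now condition on the additional information:
Numerator (weight on configurations with actual drug use): 0.990048*0.469 = 0.464333
Denominator P(positive screen | poppy-seed meal): 0.8254*0.531 + 0.990048*0.469 = 0.902620
Posterior = 0.464333 / 0.902620 ≈ 0.5144
This is intercausal reasoning (explaining away): once poppy-seed meal accounts for the positive screen, actual drug use becomes less likely.

P(actual drug use | positive screen) ≈ 0.7732; P(actual drug use | positive screen, poppy-seed meal) ≈ 0.5144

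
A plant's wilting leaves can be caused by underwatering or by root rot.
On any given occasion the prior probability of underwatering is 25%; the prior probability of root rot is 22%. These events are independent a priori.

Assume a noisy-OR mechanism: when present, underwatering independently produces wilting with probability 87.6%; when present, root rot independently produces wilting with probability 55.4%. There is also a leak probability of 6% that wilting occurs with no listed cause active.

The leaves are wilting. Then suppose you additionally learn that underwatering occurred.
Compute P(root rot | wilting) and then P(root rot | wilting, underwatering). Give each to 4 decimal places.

Under noisy-OR, P(wilting | causes) = 1 − (1−0.06)·∏(1−qᵢ) over the active causes.
Enumerate the 4 (underwatering, root rot) configurations and weight by the priors:
  P(wilting) = 0.06·0.75·0.78 + 0.58076·0.75·0.22 + 0.88344·0.25·0.78 + 0.948014·0.25·0.22
        = 0.035100 + 0.095825 + 0.172271 + 0.052141 = 0.355337
Configurations with root rot contribute 0.147966, so
  P(root rot | wilting) = 0.147966 / 0.355337 ≈ 0.4164

With the extra evidence:
Sum P(wilting|·) weighted by the priors over both values of root rot:
  P(wilting | underwatering) = 0.88344*0.78 + 0.948014*0.22
        = 0.689083 + 0.208563 = 0.897646
The terms with root rot present sum to 0.208563, so
  P(root rot | wilting, underwatering) = 0.208563 / 0.897646 ≈ 0.2323

P(root rot | wilting) ≈ 0.4164; P(root rot | wilting, underwatering) ≈ 0.2323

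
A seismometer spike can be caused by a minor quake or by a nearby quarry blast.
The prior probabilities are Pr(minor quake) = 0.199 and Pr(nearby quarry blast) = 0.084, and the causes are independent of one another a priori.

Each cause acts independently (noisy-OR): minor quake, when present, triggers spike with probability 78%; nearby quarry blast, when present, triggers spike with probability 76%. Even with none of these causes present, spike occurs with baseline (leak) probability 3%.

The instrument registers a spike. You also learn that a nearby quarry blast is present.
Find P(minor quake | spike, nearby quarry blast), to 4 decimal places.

Under noisy-OR, P(spike | causes) = 1 − (1−0.03)·∏(1−qᵢ) over the active causes.
Enumerate both values of minor quake and weight by the priors:
  P(spike | nearby quarry blast) = 0.7672·0.801 + 0.948784·0.199
        = 0.614527 + 0.188808 = 0.803335
The terms with minor quake present sum to 0.188808, so
  P(minor quake | spike, nearby quarry blast) = 0.188808 / 0.803335 ≈ 0.2350

P(minor quake | spike, nearby quarry blast) ≈ 0.2350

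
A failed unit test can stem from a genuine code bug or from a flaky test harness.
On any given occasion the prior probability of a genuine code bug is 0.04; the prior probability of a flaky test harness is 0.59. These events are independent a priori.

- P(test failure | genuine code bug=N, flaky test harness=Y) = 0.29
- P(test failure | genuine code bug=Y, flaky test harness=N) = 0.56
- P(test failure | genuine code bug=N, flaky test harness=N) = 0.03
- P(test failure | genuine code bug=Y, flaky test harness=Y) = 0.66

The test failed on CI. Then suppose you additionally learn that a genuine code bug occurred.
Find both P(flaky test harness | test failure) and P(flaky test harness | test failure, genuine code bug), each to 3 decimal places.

P(flaky test harness | test failure) ≈ 0.895; P(flaky test harness | test failure, genuine code bug) ≈ 0.629

P(test failure) = 0.03·0.96·0.41 + 0.29·0.96·0.59 + 0.56·0.04·0.41 + 0.66·0.04·0.59 = 0.011808 + 0.164256 + 0.009184 + 0.015576 = 0.200824
Of this, 0.179832 comes from 0.164256 + 0.015576 (the flaky test harness=true cases).
Hence the posterior is 0.179832/0.200824 ≈ 0.895.

Now condition on the additional information:
Numerator (weight on configurations with flaky test harness): 0.66×0.59 = 0.389400
Normalizer over all consistent configurations: 0.56×0.41 + 0.66×0.59 = 0.619000
Posterior = 0.389400 / 0.619000 ≈ 0.629
— genuine code bug explains away the evidence for flaky test harness.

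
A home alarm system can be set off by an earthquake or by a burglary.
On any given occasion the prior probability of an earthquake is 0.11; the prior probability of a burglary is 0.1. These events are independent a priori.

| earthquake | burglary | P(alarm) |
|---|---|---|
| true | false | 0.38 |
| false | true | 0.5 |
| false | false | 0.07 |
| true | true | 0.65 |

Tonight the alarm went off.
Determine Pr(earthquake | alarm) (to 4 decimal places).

Pr(earthquake | alarm) ≈ 0.3080

P(alarm) = 0.07×0.89×0.9 + 0.5×0.89×0.1 + 0.38×0.11×0.9 + 0.65×0.11×0.1 = 0.056070 + 0.044500 + 0.037620 + 0.007150 = 0.145340
The earthquake-present share is 0.037620 + 0.007150 = 0.044770.
Hence the posterior is 0.044770/0.145340 ≈ 0.3080.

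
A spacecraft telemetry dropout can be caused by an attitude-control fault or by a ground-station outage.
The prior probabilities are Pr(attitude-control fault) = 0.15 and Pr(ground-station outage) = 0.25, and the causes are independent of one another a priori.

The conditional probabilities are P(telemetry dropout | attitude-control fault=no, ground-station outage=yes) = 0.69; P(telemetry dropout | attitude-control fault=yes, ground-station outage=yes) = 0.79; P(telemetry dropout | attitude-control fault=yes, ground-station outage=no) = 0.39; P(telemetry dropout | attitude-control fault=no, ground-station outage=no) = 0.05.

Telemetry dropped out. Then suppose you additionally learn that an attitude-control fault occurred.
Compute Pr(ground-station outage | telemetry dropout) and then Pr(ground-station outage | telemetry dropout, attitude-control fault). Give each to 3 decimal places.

Pr(ground-station outage | telemetry dropout) ≈ 0.699; Pr(ground-station outage | telemetry dropout, attitude-control fault) ≈ 0.403

Sum P(telemetry dropout|·) weighted by the priors over the 4 (attitude-control fault, ground-station outage) configurations:
  P(telemetry dropout) = 0.05·0.85·0.75 + 0.69·0.85·0.25 + 0.39·0.15·0.75 + 0.79·0.15·0.25
        = 0.031875 + 0.146625 + 0.043875 + 0.029625 = 0.252000
Keeping only the ground-station outage-present terms gives 0.176250, so
  P(ground-station outage | telemetry dropout) = 0.176250 / 0.252000 ≈ 0.699

Now condition on the additional information:
For the numerator, keep only ground-station outage=true terms: 0.79×0.25 = 0.197500
Normalizer over all consistent configurations: 0.39×0.75 + 0.79×0.25 = 0.490000
P(ground-station outage | telemetry dropout, attitude-control fault) = 0.197500/0.490000 ≈ 0.403
This is intercausal reasoning (explaining away): once attitude-control fault accounts for the telemetry dropout, ground-station outage becomes less likely.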